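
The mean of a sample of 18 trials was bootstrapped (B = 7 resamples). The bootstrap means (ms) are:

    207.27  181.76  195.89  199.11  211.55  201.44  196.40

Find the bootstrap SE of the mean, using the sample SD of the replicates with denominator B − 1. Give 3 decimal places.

SE* = 9.535

Bootstrap SE is the standard deviation of the 7 replicate means.
Mean of replicates: (207.27 + 181.76 + 195.89 + 199.11 + 211.55 + 201.44 + 196.40) / 7 = 1393.4200 / 7 = 199.0600
Sum of squared deviations: (+8.2100)² + (−17.3000)² + (−3.1700)² + (+0.0500)² + (+12.4900)² + (+2.3800)² + (−2.6600)² = 545.4856
Variance = 545.4856 / 6 = 90.9143
SE* = √90.9143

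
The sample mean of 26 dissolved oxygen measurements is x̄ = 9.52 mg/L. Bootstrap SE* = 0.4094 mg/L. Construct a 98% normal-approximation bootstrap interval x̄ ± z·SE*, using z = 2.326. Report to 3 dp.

Margin = 2.326 × 0.4094 = 0.9523
Interval: 9.52 ± 0.9523

(8.568, 10.472)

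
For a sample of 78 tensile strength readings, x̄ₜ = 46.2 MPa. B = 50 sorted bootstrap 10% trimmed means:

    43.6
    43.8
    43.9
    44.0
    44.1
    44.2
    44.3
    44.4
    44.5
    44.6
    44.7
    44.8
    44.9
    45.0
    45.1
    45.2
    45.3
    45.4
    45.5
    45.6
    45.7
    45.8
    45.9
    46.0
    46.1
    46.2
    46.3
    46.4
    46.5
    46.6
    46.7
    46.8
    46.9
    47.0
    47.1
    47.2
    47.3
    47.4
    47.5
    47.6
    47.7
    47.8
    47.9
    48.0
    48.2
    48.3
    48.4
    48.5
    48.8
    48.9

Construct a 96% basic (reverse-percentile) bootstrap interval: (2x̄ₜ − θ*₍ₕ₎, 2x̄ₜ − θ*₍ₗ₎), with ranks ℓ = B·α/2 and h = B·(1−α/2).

Percentile endpoints at ranks 1 and 49: θ*₍1₎ = 43.6, θ*₍49₎ = 48.8.
Basic interval reflects these around x̄ₜ:
  lower = 2 × 46.2 − 48.8 = 43.6
  upper = 2 × 46.2 − 43.6 = 48.8

(43.6, 48.8)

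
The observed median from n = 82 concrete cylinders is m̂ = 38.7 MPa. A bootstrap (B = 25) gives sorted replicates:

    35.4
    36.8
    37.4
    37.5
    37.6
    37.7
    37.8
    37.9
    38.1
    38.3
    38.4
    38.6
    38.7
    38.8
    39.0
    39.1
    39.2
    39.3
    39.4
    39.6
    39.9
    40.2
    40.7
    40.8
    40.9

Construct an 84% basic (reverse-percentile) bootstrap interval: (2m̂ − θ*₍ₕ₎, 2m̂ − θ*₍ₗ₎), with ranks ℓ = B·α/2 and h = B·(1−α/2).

Percentile endpoints at ranks 2 and 23: θ*₍2₎ = 36.8, θ*₍23₎ = 40.7.
Basic interval reflects these around m̂:
  lower = 2 × 38.7 − 40.7 = 36.7
  upper = 2 × 38.7 − 36.8 = 40.6

(36.7, 40.6)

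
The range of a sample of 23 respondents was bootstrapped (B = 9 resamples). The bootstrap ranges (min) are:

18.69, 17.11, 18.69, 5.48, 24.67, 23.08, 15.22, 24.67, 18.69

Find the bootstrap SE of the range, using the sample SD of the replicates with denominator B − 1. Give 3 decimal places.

SE* = 5.910

Bootstrap SE is the standard deviation of the 9 replicate ranges.
Mean of replicates: (18.69 + 17.11 + 18.69 + 5.48 + 24.67 + 23.08 + 15.22 + 24.67 + 18.69) / 9 = 166.3000 / 9 = 18.4778
Sum of squared deviations: (+0.2122)² + (−1.3678)² + (+0.2122)² + (−12.9978)² + (+6.1922)² + (+4.6022)² + (−3.2578)² + (+6.1922)² + (+0.2122)² = 279.4290
Variance = 279.4290 / 8 = 34.9286
SE* = √34.9286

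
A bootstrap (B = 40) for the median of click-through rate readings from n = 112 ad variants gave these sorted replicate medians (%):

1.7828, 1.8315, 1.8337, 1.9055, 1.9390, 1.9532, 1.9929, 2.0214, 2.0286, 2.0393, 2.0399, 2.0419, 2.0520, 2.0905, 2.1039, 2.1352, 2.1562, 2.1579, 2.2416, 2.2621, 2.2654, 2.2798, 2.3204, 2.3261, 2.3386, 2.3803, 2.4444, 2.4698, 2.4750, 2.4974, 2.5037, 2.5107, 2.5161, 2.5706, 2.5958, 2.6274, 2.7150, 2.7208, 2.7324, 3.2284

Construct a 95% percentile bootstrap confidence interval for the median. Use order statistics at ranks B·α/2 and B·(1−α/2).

α = 0.05; lower rank = 40 × 0.025 = 1; upper rank = 40 × 0.975 = 39.
The 1st smallest replicate is 1.7828; the 39th is 2.7324.

(1.7828, 2.7324)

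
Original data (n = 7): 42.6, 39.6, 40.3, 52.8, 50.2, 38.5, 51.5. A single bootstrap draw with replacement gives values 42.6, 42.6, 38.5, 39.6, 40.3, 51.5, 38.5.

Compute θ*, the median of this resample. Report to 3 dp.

Sorted: 38.5, 38.5, 39.6, 40.3, 42.6, 42.6, 51.5
Median = middle value = 40.300

θ* = 40.300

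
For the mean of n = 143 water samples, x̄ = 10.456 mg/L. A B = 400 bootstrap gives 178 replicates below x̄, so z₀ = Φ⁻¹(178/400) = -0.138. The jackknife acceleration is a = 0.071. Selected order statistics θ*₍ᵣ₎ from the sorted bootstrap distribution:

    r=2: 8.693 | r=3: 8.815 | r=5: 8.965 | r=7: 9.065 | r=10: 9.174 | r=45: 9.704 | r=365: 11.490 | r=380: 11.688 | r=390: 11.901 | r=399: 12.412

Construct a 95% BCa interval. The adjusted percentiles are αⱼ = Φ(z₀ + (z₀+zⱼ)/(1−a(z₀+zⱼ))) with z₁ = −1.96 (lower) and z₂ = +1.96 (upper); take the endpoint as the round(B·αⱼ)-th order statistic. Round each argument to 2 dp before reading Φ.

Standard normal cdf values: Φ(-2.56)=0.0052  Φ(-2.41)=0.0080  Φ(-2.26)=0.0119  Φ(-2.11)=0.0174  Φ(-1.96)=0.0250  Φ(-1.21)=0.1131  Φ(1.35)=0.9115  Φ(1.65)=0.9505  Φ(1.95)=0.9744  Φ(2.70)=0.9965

(9.174, 11.901)

Lower: z₀ + z₁ = -0.138 + (-1.960) = -2.098; 1 − a(z₀+z₁) = 1 − (0.071)(-2.098) = 1.1490; argument = -0.138 + (-2.098)/1.1490 = -1.9640 → -1.96.
α₁ = Φ(-1.96) = 0.0250; rank = round(400 × 0.0250) = 10; θ*₍10₎ = 9.174.
Upper: z₀ + z₂ = 1.822; 1 − a(z₀+z₂) = 0.8706; argument = 1.9547 → 1.95; α₂ = 0.9744; rank = 390; θ*₍390₎ = 11.901.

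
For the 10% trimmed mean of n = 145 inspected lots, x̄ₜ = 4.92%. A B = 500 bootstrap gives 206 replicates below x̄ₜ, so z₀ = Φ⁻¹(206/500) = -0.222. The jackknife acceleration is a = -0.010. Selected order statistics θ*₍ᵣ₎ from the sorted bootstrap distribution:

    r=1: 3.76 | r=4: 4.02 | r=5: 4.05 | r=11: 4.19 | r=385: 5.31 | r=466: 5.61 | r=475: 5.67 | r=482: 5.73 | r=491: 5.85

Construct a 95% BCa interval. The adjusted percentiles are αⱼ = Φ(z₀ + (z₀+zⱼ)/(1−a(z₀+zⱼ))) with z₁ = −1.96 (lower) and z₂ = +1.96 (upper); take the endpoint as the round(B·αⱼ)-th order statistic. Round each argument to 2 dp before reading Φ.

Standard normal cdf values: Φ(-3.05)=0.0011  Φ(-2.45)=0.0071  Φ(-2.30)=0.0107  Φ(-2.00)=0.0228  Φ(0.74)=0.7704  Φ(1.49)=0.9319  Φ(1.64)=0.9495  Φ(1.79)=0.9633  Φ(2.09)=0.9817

Lower: z₀ + z₁ = -0.222 + (-1.960) = -2.182; 1 − a(z₀+z₁) = 1 − (-0.010)(-2.182) = 0.9782; argument = -0.222 + (-2.182)/0.9782 = -2.4527 → -2.45.
α₁ = Φ(-2.45) = 0.0071; rank = round(500 × 0.0071) = 4; θ*₍4₎ = 4.02.
Upper: z₀ + z₂ = 1.738; 1 − a(z₀+z₂) = 1.0174; argument = 1.4863 → 1.49; α₂ = 0.9319; rank = 466; θ*₍466₎ = 5.61.

(4.02, 5.61)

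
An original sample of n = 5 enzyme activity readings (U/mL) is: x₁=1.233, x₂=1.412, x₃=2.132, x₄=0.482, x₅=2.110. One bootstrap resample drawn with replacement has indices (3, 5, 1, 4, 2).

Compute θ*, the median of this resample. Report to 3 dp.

Resample values: 2.132, 2.110, 1.233, 0.482, 1.412.
Sorted: 0.482, 1.233, 1.412, 2.110, 2.132
Median = middle value = 1.412

θ* = 1.412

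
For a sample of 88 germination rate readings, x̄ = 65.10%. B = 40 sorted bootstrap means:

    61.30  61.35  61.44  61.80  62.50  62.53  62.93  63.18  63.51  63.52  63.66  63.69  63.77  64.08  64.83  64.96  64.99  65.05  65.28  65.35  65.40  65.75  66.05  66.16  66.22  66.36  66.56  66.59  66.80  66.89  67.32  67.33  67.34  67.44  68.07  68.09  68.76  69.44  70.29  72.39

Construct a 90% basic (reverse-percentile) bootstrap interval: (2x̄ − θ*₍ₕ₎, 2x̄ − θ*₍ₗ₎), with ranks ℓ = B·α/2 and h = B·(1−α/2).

Percentile endpoints at ranks 2 and 38: θ*₍2₎ = 61.35, θ*₍38₎ = 69.44.
Basic interval reflects these around x̄:
  lower = 2 × 65.10 − 69.44 = 60.76
  upper = 2 × 65.10 − 61.35 = 68.85

(60.76, 68.85)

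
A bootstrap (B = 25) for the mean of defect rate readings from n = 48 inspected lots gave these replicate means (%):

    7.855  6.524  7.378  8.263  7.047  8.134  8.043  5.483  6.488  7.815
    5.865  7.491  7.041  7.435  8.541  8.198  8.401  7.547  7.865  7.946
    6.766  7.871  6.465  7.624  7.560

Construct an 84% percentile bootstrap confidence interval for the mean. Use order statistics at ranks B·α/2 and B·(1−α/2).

(5.865, 8.263)

Sorted replicates: 5.483, 5.865, 6.465, 6.488, 6.524, 6.766, 7.041, 7.047, 7.378, 7.435, 7.491, 7.547, 7.560, 7.624, 7.815, 7.855, 7.865, 7.871, 7.946, 8.043, 8.134, 8.198, 8.263, 8.401, 8.541
α = 0.16; lower rank = 25 × 0.080 = 2; upper rank = 25 × 0.920 = 23.
The 2nd smallest replicate is 5.865; the 23rd is 8.263.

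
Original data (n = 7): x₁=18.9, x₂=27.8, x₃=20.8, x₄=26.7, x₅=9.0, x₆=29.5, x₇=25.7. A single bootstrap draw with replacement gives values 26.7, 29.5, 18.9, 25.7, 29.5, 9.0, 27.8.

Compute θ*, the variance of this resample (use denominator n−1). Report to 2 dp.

Mean = 23.8714; sum of squared deviations = 336.0143
s² = 336.0143 / 6 = 56.0024

θ* = 56.00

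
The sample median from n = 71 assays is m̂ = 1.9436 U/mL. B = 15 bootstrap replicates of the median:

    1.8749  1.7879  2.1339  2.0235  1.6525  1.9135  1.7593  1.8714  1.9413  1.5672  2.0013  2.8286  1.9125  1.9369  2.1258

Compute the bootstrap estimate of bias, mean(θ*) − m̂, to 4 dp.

bias = +0.0118

mean(θ*) = (1.8749 + 1.7879 + 2.1339 + 2.0235 + 1.6525 + 1.9135 + 1.7593 + 1.8714 + 1.9413 + 1.5672 + 2.0013 + 2.8286 + 1.9125 + 1.9369 + 2.1258) / 15 = 1.95537
bias = 1.95537 − 1.9436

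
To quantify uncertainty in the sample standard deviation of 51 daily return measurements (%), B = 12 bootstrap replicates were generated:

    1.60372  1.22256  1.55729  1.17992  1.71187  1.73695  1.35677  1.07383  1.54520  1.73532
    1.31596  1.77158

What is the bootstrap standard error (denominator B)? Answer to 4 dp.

Bootstrap SE is the standard deviation of the 12 replicate standard deviations.
Mean of replicates: (1.60372 + 1.22256 + 1.55729 + 1.17992 + 1.71187 + 1.73695 + 1.35677 + 1.07383 + 1.54520 + 1.73532 + 1.31596 + 1.77158) / 12 = 17.810970 / 12 = 1.484248
Sum of squared deviations: (+0.119472)² + (−0.261688)² + (+0.073042)² + (−0.304328)² + (+0.227622)² + (+0.252702)² + (−0.127478)² + (−0.410418)² + (+0.060952)² + (+0.251072)² + (−0.168288)² + (+0.287332)² = 0.658701
Variance = 0.658701 / 12 = 0.054892
SE* = √0.054892

SE* = 0.2343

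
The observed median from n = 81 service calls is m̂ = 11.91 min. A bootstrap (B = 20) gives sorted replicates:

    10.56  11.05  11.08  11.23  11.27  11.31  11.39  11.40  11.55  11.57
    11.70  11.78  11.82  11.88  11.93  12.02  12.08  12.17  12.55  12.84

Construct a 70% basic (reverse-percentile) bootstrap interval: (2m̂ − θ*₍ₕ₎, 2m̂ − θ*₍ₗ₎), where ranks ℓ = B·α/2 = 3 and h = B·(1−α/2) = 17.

(11.74, 12.74)

Percentile endpoints at ranks 3 and 17: θ*₍3₎ = 11.08, θ*₍17₎ = 12.08.
Basic interval reflects these around m̂:
  lower = 2 × 11.91 − 12.08 = 11.74
  upper = 2 × 11.91 − 11.08 = 12.74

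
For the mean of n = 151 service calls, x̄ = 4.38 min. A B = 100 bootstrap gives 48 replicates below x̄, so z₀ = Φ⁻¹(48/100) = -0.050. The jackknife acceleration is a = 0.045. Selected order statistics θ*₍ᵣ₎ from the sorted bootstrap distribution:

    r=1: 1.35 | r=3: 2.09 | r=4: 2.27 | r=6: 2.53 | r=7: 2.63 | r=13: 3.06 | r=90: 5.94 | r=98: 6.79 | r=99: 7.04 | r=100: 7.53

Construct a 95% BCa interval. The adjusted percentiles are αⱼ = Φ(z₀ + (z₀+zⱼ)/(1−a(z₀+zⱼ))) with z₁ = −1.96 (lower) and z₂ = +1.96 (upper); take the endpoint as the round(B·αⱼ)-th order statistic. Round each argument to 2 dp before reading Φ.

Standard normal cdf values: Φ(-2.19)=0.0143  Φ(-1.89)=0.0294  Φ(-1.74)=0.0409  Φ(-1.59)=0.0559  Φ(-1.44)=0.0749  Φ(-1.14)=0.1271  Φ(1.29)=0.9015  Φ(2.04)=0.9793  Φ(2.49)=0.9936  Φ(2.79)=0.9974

(2.09, 6.79)

Lower: z₀ + z₁ = -0.050 + (-1.960) = -2.010; 1 − a(z₀+z₁) = 1 − (0.045)(-2.010) = 1.0904; argument = -0.050 + (-2.010)/1.0904 = -1.8933 → -1.89.
α₁ = Φ(-1.89) = 0.0294; rank = round(100 × 0.0294) = 3; θ*₍3₎ = 2.09.
Upper: z₀ + z₂ = 1.910; 1 − a(z₀+z₂) = 0.9141; argument = 2.0396 → 2.04; α₂ = 0.9793; rank = 98; θ*₍98₎ = 6.79.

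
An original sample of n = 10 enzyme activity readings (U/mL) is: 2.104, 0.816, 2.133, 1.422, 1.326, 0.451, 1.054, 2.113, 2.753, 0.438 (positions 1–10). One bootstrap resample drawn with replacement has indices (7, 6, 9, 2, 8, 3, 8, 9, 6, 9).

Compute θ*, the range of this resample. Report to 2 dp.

θ* = 2.30

Resample values: 1.054, 0.451, 2.753, 0.816, 2.113, 2.133, 2.113, 2.753, 0.451, 2.753.
Range = 2.753 − 0.451 = 2.30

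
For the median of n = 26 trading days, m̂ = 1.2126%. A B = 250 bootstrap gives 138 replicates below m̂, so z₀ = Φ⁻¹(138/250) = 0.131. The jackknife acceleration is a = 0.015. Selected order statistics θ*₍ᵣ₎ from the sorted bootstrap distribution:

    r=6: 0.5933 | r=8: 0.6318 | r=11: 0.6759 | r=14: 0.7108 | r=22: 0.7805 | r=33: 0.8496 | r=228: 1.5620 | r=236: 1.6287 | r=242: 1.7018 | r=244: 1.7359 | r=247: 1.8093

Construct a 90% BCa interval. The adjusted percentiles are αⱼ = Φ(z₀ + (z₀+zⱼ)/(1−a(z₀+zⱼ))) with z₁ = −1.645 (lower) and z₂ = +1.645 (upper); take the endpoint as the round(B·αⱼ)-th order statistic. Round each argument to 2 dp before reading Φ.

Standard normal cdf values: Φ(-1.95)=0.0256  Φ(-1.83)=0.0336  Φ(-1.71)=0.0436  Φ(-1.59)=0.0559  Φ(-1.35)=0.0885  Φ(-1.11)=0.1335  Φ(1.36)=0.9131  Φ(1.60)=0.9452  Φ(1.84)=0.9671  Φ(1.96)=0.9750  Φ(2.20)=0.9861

(0.7805, 1.7359)

Lower: z₀ + z₁ = 0.131 + (-1.645) = -1.514; 1 − a(z₀+z₁) = 1 − (0.015)(-1.514) = 1.0227; argument = 0.131 + (-1.514)/1.0227 = -1.3494 → -1.35.
α₁ = Φ(-1.35) = 0.0885; rank = round(250 × 0.0885) = 22; θ*₍22₎ = 0.7805.
Upper: z₀ + z₂ = 1.776; 1 − a(z₀+z₂) = 0.9734; argument = 1.9556 → 1.96; α₂ = 0.9750; rank = 244; θ*₍244₎ = 1.7359.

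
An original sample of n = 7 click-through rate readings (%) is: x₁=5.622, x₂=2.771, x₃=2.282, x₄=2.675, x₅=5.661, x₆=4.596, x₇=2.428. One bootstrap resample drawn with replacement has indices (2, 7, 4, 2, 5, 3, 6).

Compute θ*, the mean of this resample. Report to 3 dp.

Resample values: 2.771, 2.428, 2.675, 2.771, 5.661, 2.282, 4.596.
Mean = (2.771 + 2.428 + 2.675 + 2.771 + 5.661 + 2.282 + 4.596) / 7 = 23.1840 / 7 = 3.312

θ* = 3.312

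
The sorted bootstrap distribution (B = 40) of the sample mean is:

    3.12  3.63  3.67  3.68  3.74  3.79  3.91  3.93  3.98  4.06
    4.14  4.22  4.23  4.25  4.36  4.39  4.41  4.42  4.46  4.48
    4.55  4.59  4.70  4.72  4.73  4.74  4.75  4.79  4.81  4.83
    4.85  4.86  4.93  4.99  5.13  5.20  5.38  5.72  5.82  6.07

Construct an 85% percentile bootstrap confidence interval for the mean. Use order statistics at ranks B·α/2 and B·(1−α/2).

α = 0.15; lower rank = 40 × 0.075 = 3; upper rank = 40 × 0.925 = 37.
The 3rd smallest replicate is 3.67; the 37th is 5.38.

(3.67, 5.38)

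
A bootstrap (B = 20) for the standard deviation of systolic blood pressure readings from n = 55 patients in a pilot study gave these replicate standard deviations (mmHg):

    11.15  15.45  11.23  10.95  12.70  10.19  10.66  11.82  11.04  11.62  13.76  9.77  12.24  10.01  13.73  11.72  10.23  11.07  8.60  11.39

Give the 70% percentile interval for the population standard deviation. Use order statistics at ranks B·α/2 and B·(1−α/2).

Sorted replicates: 8.60, 9.77, 10.01, 10.19, 10.23, 10.66, 10.95, 11.04, 11.07, 11.15, 11.23, 11.39, 11.62, 11.72, 11.82, 12.24, 12.70, 13.73, 13.76, 15.45
α = 0.30; lower rank = 20 × 0.150 = 3; upper rank = 20 × 0.850 = 17.
The 3rd smallest replicate is 10.01; the 17th is 12.70.

(10.01, 12.70)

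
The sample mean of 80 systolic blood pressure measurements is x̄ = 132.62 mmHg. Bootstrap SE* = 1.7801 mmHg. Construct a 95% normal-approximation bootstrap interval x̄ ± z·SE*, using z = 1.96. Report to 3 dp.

Margin = 1.96 × 1.7801 = 3.4890
Interval: 132.62 ± 3.4890

(129.131, 136.109)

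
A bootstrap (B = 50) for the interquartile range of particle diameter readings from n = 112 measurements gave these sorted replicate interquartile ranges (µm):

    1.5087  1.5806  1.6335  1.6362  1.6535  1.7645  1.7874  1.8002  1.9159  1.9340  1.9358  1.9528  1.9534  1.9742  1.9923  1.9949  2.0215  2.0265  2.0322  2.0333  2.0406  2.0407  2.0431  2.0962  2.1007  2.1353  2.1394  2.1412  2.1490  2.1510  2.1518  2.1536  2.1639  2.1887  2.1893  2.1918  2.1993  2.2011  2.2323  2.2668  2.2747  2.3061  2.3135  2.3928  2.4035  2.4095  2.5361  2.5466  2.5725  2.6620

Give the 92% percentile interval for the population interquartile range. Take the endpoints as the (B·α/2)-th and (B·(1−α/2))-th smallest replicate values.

(1.5806, 2.5466)

α = 0.08; lower rank = 50 × 0.040 = 2; upper rank = 50 × 0.960 = 48.
The 2nd smallest replicate is 1.5806; the 48th is 2.5466.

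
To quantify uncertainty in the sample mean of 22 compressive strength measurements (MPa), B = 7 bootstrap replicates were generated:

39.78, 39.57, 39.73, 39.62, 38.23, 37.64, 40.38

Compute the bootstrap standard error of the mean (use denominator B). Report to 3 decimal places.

SE* = 0.899

Bootstrap SE is the standard deviation of the 7 replicate means.
Mean of replicates: (39.78 + 39.57 + 39.73 + 39.62 + 38.23 + 37.64 + 40.38) / 7 = 274.9500 / 7 = 39.2786
Sum of squared deviations: (+0.5014)² + (+0.2914)² + (+0.4514)² + (+0.3414)² + (−1.0486)² + (−1.6386)² + (+1.1014)² = 5.6543
Variance = 5.6543 / 7 = 0.8078
SE* = √0.8078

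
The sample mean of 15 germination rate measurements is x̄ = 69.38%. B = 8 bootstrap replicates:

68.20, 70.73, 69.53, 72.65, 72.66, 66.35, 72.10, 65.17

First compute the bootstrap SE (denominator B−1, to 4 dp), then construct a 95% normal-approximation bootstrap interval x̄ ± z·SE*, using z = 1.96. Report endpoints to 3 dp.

(63.723, 75.037)

Mean of replicates = 69.6737; sum of squared deviations = 58.3018; SE* = √(58.3018/7) = 2.8860
Margin = 1.96 × 2.8860 = 5.6566
Interval: 69.38 ± 5.6566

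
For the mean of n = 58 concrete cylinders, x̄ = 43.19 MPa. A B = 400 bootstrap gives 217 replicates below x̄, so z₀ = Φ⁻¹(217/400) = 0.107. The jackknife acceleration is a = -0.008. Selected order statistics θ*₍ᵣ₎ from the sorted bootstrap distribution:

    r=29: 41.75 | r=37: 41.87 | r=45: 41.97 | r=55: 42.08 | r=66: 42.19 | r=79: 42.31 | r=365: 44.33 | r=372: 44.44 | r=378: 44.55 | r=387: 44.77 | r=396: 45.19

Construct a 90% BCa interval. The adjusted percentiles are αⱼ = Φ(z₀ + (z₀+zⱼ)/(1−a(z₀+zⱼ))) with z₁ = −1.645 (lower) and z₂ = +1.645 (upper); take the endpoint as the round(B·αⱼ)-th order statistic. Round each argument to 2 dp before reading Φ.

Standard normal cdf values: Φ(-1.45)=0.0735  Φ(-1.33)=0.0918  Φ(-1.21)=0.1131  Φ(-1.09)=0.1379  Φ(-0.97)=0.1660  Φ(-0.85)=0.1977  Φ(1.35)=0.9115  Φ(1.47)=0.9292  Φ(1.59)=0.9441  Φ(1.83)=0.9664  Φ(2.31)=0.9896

Lower: z₀ + z₁ = 0.107 + (-1.645) = -1.538; 1 − a(z₀+z₁) = 1 − (-0.008)(-1.538) = 0.9877; argument = 0.107 + (-1.538)/0.9877 = -1.4502 → -1.45.
α₁ = Φ(-1.45) = 0.0735; rank = round(400 × 0.0735) = 29; θ*₍29₎ = 41.75.
Upper: z₀ + z₂ = 1.752; 1 − a(z₀+z₂) = 1.0140; argument = 1.8348 → 1.83; α₂ = 0.9664; rank = 387; θ*₍387₎ = 44.77.

(41.75, 44.77)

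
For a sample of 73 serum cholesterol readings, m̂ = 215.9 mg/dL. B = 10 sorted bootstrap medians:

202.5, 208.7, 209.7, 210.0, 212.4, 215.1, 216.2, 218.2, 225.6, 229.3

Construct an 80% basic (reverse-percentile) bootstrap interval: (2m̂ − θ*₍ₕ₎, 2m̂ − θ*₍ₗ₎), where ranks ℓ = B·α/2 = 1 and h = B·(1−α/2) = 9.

(206.2, 229.3)

Percentile endpoints at ranks 1 and 9: θ*₍1₎ = 202.5, θ*₍9₎ = 225.6.
Basic interval reflects these around m̂:
  lower = 2 × 215.9 − 225.6 = 206.2
  upper = 2 × 215.9 − 202.5 = 229.3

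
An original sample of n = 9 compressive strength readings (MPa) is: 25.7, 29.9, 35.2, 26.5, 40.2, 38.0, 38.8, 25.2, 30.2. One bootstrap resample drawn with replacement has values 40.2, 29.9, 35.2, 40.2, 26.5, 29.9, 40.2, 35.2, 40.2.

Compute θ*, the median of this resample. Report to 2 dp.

θ* = 35.20

Sorted: 26.5, 29.9, 29.9, 35.2, 35.2, 40.2, 40.2, 40.2, 40.2
Median = middle value = 35.20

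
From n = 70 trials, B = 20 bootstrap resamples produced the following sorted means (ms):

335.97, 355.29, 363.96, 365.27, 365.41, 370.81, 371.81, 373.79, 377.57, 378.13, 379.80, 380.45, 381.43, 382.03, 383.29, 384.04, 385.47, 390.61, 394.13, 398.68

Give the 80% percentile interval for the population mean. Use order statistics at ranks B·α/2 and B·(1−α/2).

α = 0.20; lower rank = 20 × 0.100 = 2; upper rank = 20 × 0.900 = 18.
The 2nd smallest replicate is 355.29; the 18th is 390.61.

(355.29, 390.61)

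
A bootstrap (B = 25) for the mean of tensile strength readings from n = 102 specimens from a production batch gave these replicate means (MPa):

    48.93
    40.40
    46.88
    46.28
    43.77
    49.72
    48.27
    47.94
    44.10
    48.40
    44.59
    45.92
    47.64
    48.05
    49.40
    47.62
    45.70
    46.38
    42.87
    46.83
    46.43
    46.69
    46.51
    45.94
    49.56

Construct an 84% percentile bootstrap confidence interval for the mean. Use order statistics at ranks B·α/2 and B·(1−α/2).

(42.87, 49.40)

Sorted replicates: 40.40, 42.87, 43.77, 44.10, 44.59, 45.70, 45.92, 45.94, 46.28, 46.38, 46.43, 46.51, 46.69, 46.83, 46.88, 47.62, 47.64, 47.94, 48.05, 48.27, 48.40, 48.93, 49.40, 49.56, 49.72
α = 0.16; lower rank = 25 × 0.080 = 2; upper rank = 25 × 0.920 = 23.
The 2nd smallest replicate is 42.87; the 23rd is 49.40.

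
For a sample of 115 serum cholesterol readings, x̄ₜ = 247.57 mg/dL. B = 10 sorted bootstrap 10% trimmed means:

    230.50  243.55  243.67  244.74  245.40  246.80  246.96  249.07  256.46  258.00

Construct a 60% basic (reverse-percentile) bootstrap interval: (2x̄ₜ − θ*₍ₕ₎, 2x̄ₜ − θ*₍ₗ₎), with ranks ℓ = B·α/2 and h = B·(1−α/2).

(246.07, 251.59)

Percentile endpoints at ranks 2 and 8: θ*₍2₎ = 243.55, θ*₍8₎ = 249.07.
Basic interval reflects these around x̄ₜ:
  lower = 2 × 247.57 − 249.07 = 246.07
  upper = 2 × 247.57 − 243.55 = 251.59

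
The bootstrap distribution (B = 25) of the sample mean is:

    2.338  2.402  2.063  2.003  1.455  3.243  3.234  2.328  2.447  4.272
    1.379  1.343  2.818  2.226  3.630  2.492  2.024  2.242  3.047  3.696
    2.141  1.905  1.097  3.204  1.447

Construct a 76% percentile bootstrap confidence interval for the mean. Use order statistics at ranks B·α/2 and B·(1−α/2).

(1.379, 3.243)

Sorted replicates: 1.097, 1.343, 1.379, 1.447, 1.455, 1.905, 2.003, 2.024, 2.063, 2.141, 2.226, 2.242, 2.328, 2.338, 2.402, 2.447, 2.492, 2.818, 3.047, 3.204, 3.234, 3.243, 3.630, 3.696, 4.272
α = 0.24; lower rank = 25 × 0.120 = 3; upper rank = 25 × 0.880 = 22.
The 3rd smallest replicate is 1.379; the 22nd is 3.243.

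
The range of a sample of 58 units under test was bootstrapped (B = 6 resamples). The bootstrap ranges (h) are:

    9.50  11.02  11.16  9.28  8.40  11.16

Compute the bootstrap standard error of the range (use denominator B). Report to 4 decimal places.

SE* = 1.0813

Bootstrap SE is the standard deviation of the 6 replicate ranges.
Mean of replicates: (9.50 + 11.02 + 11.16 + 9.28 + 8.40 + 11.16) / 6 = 60.52000 / 6 = 10.08667
Sum of squared deviations: (−0.58667)² + (+0.93333)² + (+1.07333)² + (−0.80667)² + (−1.68667)² + (+1.07333)² = 7.01493
Variance = 7.01493 / 6 = 1.16916
SE* = √1.16916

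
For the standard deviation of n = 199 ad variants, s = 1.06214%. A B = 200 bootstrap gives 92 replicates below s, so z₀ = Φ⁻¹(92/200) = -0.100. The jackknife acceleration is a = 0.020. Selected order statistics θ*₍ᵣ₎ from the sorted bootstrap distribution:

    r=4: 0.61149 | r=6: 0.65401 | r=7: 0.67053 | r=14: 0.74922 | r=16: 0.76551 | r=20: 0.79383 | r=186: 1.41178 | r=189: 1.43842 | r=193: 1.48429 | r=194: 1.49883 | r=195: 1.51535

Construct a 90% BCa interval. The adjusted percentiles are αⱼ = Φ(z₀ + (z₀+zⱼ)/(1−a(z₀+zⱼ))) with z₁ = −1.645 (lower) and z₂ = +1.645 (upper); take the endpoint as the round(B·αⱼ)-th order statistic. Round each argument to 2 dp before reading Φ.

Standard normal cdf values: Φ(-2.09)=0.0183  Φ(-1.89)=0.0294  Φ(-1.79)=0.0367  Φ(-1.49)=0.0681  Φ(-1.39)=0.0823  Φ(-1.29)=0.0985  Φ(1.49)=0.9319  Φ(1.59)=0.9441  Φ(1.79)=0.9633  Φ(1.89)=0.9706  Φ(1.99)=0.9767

Lower: z₀ + z₁ = -0.100 + (-1.645) = -1.745; 1 − a(z₀+z₁) = 1 − (0.020)(-1.745) = 1.0349; argument = -0.100 + (-1.745)/1.0349 = -1.7862 → -1.79.
α₁ = Φ(-1.79) = 0.0367; rank = round(200 × 0.0367) = 7; θ*₍7₎ = 0.67053.
Upper: z₀ + z₂ = 1.545; 1 − a(z₀+z₂) = 0.9691; argument = 1.4943 → 1.49; α₂ = 0.9319; rank = 186; θ*₍186₎ = 1.41178.

(0.67053, 1.41178)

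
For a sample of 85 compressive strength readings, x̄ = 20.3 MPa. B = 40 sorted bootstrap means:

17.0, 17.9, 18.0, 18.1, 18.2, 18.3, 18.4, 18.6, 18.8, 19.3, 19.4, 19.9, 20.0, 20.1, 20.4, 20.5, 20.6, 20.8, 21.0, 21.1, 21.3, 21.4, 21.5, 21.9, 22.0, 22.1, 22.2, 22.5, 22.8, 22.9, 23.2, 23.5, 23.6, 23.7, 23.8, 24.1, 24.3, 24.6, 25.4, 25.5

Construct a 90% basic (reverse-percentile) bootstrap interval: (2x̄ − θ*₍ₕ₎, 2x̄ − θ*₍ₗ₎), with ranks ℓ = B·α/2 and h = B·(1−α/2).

(16.0, 22.7)

Percentile endpoints at ranks 2 and 38: θ*₍2₎ = 17.9, θ*₍38₎ = 24.6.
Basic interval reflects these around x̄:
  lower = 2 × 20.3 − 24.6 = 16.0
  upper = 2 × 20.3 − 17.9 = 22.7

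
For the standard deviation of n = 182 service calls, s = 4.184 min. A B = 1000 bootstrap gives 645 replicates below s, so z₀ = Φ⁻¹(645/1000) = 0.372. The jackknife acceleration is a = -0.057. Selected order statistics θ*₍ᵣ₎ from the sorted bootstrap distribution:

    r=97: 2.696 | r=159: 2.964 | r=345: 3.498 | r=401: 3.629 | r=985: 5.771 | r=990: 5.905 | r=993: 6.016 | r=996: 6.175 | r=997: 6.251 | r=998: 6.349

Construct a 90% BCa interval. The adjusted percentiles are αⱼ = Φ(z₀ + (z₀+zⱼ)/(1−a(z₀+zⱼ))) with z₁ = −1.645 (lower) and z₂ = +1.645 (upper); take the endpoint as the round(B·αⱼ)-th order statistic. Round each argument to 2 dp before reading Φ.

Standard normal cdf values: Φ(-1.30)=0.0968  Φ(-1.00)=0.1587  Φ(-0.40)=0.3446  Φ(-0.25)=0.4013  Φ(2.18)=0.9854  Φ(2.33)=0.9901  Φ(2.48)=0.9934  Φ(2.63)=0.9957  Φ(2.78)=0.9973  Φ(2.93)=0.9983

Lower: z₀ + z₁ = 0.372 + (-1.645) = -1.273; 1 − a(z₀+z₁) = 1 − (-0.057)(-1.273) = 0.9274; argument = 0.372 + (-1.273)/0.9274 = -1.0006 → -1.00.
α₁ = Φ(-1.00) = 0.1587; rank = round(1000 × 0.1587) = 159; θ*₍159₎ = 2.964.
Upper: z₀ + z₂ = 2.017; 1 − a(z₀+z₂) = 1.1150; argument = 2.1810 → 2.18; α₂ = 0.9854; rank = 985; θ*₍985₎ = 5.771.

(2.964, 5.771)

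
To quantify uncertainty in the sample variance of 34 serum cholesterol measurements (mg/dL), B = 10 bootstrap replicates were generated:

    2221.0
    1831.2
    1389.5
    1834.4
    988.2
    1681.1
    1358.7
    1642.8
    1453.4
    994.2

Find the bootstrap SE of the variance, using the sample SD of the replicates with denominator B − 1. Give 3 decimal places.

SE* = 384.578

Bootstrap SE is the standard deviation of the 10 replicate variances.
Mean of replicates: (2221.0 + 1831.2 + 1389.5 + 1834.4 + 988.2 + 1681.1 + 1358.7 + 1642.8 + 1453.4 + 994.2) / 10 = 15394.5000 / 10 = 1539.4500
Sum of squared deviations: (+681.5500)² + (+291.7500)² + (−149.9500)² + (+294.9500)² + (−551.2500)² + (+141.6500)² + (−180.7500)² + (+103.3500)² + (−86.0500)² + (−545.2500)² = 1331104.2050
Variance = 1331104.2050 / 9 = 147900.4672
SE* = √147900.4672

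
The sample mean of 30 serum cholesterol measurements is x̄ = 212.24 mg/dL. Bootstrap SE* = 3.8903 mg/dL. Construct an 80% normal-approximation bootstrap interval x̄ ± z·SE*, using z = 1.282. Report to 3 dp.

Margin = 1.282 × 3.8903 = 4.9874
Interval: 212.24 ± 4.9874

(207.253, 217.227)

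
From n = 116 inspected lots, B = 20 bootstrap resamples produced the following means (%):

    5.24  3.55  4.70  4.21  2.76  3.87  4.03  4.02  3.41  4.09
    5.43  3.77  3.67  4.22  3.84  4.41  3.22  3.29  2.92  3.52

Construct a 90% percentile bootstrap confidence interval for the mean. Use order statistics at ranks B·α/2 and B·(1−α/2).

(2.76, 5.24)

Sorted replicates: 2.76, 2.92, 3.22, 3.29, 3.41, 3.52, 3.55, 3.67, 3.77, 3.84, 3.87, 4.02, 4.03, 4.09, 4.21, 4.22, 4.41, 4.70, 5.24, 5.43
α = 0.10; lower rank = 20 × 0.050 = 1; upper rank = 20 × 0.950 = 19.
The 1st smallest replicate is 2.76; the 19th is 5.24.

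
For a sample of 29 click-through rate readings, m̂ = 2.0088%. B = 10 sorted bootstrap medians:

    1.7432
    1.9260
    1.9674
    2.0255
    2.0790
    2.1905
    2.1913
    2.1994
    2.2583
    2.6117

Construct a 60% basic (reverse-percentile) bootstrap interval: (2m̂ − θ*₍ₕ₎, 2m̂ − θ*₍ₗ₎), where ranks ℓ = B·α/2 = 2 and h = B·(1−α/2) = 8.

Percentile endpoints at ranks 2 and 8: θ*₍2₎ = 1.9260, θ*₍8₎ = 2.1994.
Basic interval reflects these around m̂:
  lower = 2 × 2.0088 − 2.1994 = 1.8182
  upper = 2 × 2.0088 − 1.9260 = 2.0916

(1.8182, 2.0916)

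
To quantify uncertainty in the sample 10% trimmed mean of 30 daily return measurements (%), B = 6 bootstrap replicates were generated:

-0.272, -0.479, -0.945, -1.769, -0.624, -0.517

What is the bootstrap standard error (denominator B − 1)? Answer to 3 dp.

SE* = 0.538

Bootstrap SE is the standard deviation of the 6 replicate 10% trimmed means.
Mean of replicates: ((-0.272) + (-0.479) + (-0.945) + (-1.769) + (-0.624) + (-0.517)) / 6 = -4.6060 / 6 = -0.7677
Sum of squared deviations: (+0.4957)² + (+0.2887)² + (−0.1773)² + (−1.0013)² + (+0.1437)² + (+0.2507)² = 1.4466
Variance = 1.4466 / 5 = 0.2893
SE* = √0.2893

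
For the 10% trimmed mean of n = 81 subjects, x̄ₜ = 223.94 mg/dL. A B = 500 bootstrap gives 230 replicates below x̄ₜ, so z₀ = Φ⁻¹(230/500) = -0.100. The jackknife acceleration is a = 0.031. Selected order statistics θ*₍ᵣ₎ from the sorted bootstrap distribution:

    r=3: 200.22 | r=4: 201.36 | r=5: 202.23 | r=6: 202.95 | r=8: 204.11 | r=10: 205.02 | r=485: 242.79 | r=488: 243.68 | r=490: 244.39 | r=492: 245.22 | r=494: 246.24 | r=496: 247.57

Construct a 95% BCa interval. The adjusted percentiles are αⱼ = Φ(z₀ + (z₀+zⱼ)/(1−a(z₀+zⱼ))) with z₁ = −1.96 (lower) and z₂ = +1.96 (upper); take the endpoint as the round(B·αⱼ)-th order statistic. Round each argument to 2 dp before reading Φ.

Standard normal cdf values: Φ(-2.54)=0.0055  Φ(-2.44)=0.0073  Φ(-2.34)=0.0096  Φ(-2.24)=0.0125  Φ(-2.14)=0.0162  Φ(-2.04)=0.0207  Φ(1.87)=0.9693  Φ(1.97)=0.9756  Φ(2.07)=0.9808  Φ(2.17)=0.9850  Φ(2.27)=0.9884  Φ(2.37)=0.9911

(205.02, 242.79)

Lower: z₀ + z₁ = -0.100 + (-1.960) = -2.060; 1 − a(z₀+z₁) = 1 − (0.031)(-2.060) = 1.0639; argument = -0.100 + (-2.060)/1.0639 = -2.0363 → -2.04.
α₁ = Φ(-2.04) = 0.0207; rank = round(500 × 0.0207) = 10; θ*₍10₎ = 205.02.
Upper: z₀ + z₂ = 1.860; 1 − a(z₀+z₂) = 0.9423; argument = 1.8738 → 1.87; α₂ = 0.9693; rank = 485; θ*₍485₎ = 242.79.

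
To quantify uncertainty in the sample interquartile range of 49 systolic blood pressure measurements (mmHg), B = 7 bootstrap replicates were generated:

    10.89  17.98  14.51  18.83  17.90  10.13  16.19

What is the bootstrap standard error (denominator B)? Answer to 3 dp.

SE* = 3.250

Bootstrap SE is the standard deviation of the 7 replicate interquartile ranges.
Mean of replicates: (10.89 + 17.98 + 14.51 + 18.83 + 17.90 + 10.13 + 16.19) / 7 = 106.4300 / 7 = 15.2043
Sum of squared deviations: (−4.3143)² + (+2.7757)² + (−0.6943)² + (+3.6257)² + (+2.6957)² + (−5.0743)² + (+0.9857)² = 73.9324
Variance = 73.9324 / 7 = 10.5618
SE* = √10.5618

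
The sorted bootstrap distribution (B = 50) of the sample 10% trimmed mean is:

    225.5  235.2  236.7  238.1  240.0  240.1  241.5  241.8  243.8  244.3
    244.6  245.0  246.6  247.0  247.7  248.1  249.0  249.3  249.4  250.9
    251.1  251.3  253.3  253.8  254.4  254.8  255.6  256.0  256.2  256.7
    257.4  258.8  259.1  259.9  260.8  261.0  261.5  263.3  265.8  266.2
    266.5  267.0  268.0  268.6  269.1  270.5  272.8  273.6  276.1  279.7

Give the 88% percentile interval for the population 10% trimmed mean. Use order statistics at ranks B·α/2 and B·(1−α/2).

(236.7, 272.8)

α = 0.12; lower rank = 50 × 0.060 = 3; upper rank = 50 × 0.940 = 47.
The 3rd smallest replicate is 236.7; the 47th is 272.8.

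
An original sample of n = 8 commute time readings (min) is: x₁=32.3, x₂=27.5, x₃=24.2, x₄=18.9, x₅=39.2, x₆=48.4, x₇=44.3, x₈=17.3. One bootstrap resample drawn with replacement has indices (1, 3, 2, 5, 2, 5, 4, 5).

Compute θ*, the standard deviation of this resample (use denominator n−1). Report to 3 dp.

θ* = 7.751

Resample values: 32.3, 24.2, 27.5, 39.2, 27.5, 39.2, 18.9, 39.2.
Mean = 31.0000; sum of squared deviations = 420.5600
s² = 420.5600 / 7 = 60.0800
s = √60.0800 = 7.751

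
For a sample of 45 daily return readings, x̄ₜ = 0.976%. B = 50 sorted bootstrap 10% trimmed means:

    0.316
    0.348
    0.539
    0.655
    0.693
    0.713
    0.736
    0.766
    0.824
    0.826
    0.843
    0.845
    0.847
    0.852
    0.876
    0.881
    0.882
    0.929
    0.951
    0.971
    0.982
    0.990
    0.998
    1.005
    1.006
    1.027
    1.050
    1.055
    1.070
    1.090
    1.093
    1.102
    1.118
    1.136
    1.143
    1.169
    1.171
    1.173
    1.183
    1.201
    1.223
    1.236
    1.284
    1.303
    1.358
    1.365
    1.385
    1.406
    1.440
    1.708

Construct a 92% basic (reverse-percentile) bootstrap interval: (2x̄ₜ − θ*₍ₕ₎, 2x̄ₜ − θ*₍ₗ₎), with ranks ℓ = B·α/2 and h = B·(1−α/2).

(0.546, 1.604)

Percentile endpoints at ranks 2 and 48: θ*₍2₎ = 0.348, θ*₍48₎ = 1.406.
Basic interval reflects these around x̄ₜ:
  lower = 2 × 0.976 − 1.406 = 0.546
  upper = 2 × 0.976 − 0.348 = 1.604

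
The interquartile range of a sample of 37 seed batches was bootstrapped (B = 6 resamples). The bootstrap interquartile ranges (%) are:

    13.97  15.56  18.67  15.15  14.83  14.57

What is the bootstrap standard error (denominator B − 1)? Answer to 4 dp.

SE* = 1.6625

Bootstrap SE is the standard deviation of the 6 replicate interquartile ranges.
Mean of replicates: (13.97 + 15.56 + 18.67 + 15.15 + 14.83 + 14.57) / 6 = 92.75000 / 6 = 15.45833
Sum of squared deviations: (−1.48833)² + (+0.10167)² + (+3.21167)² + (−0.30833)² + (−0.62833)² + (−0.88833)² = 13.81928
Variance = 13.81928 / 5 = 2.76386
SE* = √2.76386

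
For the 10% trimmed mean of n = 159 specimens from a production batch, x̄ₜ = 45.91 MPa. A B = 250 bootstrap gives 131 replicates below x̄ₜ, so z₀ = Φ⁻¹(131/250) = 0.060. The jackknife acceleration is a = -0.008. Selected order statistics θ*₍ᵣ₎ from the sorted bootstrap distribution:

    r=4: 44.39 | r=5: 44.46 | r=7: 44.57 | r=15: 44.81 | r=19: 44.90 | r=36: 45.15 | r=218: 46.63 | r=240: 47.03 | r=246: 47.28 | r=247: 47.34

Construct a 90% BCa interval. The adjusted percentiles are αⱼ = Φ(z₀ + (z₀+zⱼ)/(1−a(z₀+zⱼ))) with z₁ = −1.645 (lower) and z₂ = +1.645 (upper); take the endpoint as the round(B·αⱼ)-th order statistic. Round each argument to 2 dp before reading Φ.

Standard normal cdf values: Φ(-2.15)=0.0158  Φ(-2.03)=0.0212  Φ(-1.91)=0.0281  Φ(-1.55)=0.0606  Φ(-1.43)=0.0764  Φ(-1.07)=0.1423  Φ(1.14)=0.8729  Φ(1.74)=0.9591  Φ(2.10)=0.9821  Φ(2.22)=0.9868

(44.81, 47.03)

Lower: z₀ + z₁ = 0.060 + (-1.645) = -1.585; 1 − a(z₀+z₁) = 1 − (-0.008)(-1.585) = 0.9873; argument = 0.060 + (-1.585)/0.9873 = -1.5454 → -1.55.
α₁ = Φ(-1.55) = 0.0606; rank = round(250 × 0.0606) = 15; θ*₍15₎ = 44.81.
Upper: z₀ + z₂ = 1.705; 1 − a(z₀+z₂) = 1.0136; argument = 1.7421 → 1.74; α₂ = 0.9591; rank = 240; θ*₍240₎ = 47.03.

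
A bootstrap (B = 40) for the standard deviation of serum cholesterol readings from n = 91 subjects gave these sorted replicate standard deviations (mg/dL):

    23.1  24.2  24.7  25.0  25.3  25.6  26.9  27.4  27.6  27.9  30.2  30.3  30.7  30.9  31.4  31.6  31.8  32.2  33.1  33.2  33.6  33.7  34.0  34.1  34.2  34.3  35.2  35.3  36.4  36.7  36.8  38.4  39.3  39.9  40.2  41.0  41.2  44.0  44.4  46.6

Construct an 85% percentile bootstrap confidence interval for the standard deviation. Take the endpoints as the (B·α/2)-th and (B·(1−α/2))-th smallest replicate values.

α = 0.15; lower rank = 40 × 0.075 = 3; upper rank = 40 × 0.925 = 37.
The 3rd smallest replicate is 24.7; the 37th is 41.2.

(24.7, 41.2)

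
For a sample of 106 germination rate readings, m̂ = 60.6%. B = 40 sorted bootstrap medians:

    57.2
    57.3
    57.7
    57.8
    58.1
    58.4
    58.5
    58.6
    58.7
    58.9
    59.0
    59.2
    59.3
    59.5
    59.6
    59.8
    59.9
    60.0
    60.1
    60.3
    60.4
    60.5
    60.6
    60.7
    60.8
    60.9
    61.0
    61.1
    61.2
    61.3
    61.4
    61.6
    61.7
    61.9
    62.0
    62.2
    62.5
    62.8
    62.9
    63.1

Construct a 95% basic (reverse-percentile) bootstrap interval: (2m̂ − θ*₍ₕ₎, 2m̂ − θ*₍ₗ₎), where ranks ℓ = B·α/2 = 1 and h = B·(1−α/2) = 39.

(58.3, 64.0)

Percentile endpoints at ranks 1 and 39: θ*₍1₎ = 57.2, θ*₍39₎ = 62.9.
Basic interval reflects these around m̂:
  lower = 2 × 60.6 − 62.9 = 58.3
  upper = 2 × 60.6 − 57.2 = 64.0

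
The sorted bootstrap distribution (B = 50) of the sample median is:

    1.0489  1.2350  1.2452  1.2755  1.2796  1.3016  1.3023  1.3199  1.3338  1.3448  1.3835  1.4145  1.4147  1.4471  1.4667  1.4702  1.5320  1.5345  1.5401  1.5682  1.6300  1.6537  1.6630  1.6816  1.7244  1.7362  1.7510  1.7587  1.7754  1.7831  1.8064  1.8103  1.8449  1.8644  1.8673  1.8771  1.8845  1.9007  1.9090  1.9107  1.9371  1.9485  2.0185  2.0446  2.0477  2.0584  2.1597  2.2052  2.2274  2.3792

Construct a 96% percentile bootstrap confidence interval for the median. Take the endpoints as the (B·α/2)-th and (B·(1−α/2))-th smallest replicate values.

(1.0489, 2.2274)

α = 0.04; lower rank = 50 × 0.020 = 1; upper rank = 50 × 0.980 = 49.
The 1st smallest replicate is 1.0489; the 49th is 2.2274.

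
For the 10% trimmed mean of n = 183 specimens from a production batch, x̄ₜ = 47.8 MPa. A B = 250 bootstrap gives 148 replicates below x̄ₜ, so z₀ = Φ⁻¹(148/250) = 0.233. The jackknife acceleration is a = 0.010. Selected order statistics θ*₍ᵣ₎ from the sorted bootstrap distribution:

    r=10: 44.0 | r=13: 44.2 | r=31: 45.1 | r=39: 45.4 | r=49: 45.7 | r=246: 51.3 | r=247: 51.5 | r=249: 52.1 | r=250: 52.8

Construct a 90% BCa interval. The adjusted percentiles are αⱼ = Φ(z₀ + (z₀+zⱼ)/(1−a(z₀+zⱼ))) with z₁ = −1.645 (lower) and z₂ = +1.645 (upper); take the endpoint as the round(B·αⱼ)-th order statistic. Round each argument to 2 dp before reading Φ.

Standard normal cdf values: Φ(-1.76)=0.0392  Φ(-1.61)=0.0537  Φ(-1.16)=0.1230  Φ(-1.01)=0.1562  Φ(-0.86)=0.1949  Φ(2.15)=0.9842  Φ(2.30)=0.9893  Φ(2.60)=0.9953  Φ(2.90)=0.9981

(45.1, 51.3)

Lower: z₀ + z₁ = 0.233 + (-1.645) = -1.412; 1 − a(z₀+z₁) = 1 − (0.010)(-1.412) = 1.0141; argument = 0.233 + (-1.412)/1.0141 = -1.1593 → -1.16.
α₁ = Φ(-1.16) = 0.1230; rank = round(250 × 0.1230) = 31; θ*₍31₎ = 45.1.
Upper: z₀ + z₂ = 1.878; 1 − a(z₀+z₂) = 0.9812; argument = 2.1469 → 2.15; α₂ = 0.9842; rank = 246; θ*₍246₎ = 51.3.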